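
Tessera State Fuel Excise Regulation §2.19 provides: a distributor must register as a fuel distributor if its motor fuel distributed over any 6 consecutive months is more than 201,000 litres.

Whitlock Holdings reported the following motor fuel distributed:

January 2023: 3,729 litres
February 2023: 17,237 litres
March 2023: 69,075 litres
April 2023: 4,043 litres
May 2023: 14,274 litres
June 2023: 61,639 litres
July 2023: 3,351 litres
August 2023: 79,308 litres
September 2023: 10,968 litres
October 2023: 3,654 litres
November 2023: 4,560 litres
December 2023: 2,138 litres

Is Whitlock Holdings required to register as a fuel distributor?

Yes

January 2023–June 2023: 3,729 litres + 17,237 litres + 69,075 litres + 4,043 litres + 14,274 litres + 61,639 litres = 169,997 litres (under)
February 2023–July 2023: 17,237 litres + 69,075 litres + 4,043 litres + 14,274 litres + 61,639 litres + 3,351 litres = 169,619 litres (under)
March 2023–August 2023: 69,075 litres + 4,043 litres + 14,274 litres + 61,639 litres + 3,351 litres + 79,308 litres = 231,690 litres (over)
April 2023–September 2023: 4,043 litres + 14,274 litres + 61,639 litres + 3,351 litres + 79,308 litres + 10,968 litres = 173,583 litres (under)
May 2023–October 2023: 14,274 litres + 61,639 litres + 3,351 litres + 79,308 litres + 10,968 litres + 3,654 litres = 173,194 litres (under)
June 2023–November 2023: 61,639 litres + 3,351 litres + 79,308 litres + 10,968 litres + 3,654 litres + 4,560 litres = 163,480 litres (under)
July 2023–December 2023: 3,351 litres + 79,308 litres + 10,968 litres + 3,654 litres + 4,560 litres + 2,138 litres = 103,979 litres (under)
At least one window exceeds 201,000 litres.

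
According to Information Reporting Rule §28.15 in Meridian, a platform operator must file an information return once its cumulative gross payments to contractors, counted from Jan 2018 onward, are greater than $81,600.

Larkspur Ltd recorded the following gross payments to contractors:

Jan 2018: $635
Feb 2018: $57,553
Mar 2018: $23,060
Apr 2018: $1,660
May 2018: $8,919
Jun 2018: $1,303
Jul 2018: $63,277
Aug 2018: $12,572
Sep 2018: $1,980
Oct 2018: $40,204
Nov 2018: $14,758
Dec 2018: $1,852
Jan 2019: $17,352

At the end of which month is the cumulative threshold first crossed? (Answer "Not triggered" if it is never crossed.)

Through Jan 2018: $635
Through Feb 2018: $58,188
Through Mar 2018: $81,248
Through Apr 2018: $82,908 ← exceeds threshold

Apr 2018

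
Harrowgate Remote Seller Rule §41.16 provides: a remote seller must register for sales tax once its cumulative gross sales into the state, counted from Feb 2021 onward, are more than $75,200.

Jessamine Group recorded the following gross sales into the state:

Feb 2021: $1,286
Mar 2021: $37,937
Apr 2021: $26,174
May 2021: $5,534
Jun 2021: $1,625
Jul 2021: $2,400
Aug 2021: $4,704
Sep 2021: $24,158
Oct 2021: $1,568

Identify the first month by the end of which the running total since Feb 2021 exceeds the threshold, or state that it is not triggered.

Through Feb 2021: $1,286
Through Mar 2021: $39,223
Through Apr 2021: $65,397
Through May 2021: $70,931
Through Jun 2021: $72,556
Through Jul 2021: $74,956
Through Aug 2021: $79,660 ← exceeds threshold

Aug 2021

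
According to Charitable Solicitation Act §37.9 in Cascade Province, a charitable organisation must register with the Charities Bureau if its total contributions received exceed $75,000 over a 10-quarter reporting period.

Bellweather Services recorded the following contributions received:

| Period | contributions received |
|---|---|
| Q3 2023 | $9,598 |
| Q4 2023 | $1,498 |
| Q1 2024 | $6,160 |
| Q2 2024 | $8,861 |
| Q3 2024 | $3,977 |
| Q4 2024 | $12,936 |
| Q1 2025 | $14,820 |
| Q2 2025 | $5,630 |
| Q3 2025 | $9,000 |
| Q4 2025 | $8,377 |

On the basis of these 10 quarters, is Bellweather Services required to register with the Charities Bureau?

Total contributions received: $9,598 + $1,498 + $6,160 + $8,861 + $3,977 + $12,936 + $14,820 + $5,630 + $9,000 + $8,377 = $80,857.
$80,857 > $75,000, so the threshold is exceeded.

Yes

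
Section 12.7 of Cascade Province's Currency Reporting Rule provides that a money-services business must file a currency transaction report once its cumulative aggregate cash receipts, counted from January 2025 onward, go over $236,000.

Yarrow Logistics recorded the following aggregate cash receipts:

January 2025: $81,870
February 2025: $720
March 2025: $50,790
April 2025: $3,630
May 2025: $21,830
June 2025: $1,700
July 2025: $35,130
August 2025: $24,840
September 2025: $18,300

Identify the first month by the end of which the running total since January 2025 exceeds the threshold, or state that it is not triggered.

Through January 2025: $81,870
Through February 2025: $82,590
Through March 2025: $133,380
Through April 2025: $137,010
Through May 2025: $158,840
Through June 2025: $160,540
Through July 2025: $195,670
Through August 2025: $220,510
Through September 2025: $238,810 ← exceeds threshold

September 2025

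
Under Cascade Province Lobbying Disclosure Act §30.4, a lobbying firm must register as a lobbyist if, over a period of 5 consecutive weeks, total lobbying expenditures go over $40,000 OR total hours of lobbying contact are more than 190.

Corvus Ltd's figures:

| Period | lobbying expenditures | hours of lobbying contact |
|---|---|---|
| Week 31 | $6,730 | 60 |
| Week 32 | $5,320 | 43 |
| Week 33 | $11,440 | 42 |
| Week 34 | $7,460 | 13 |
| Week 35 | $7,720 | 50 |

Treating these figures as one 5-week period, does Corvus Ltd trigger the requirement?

Yes

Total lobbying expenditures: $6,730 + $5,320 + $11,440 + $7,460 + $7,720 = $38,670 (≤ $40,000).
Total hours of lobbying contact: 60 + 43 + 42 + 13 + 50 = 208 (> 190).
The test is 'or': at least one threshold is exceeded.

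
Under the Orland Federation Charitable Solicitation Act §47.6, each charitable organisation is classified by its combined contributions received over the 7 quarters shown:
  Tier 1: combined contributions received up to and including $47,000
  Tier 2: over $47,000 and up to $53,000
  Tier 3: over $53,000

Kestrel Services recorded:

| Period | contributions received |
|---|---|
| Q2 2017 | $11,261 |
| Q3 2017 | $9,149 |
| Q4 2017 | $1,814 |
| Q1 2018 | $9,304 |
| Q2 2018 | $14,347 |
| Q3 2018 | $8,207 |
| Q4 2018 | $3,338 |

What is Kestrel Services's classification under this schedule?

Combined contributions received: $11,261 + $9,149 + $1,814 + $9,304 + $14,347 + $8,207 + $3,338 = $57,420.
$57,420 > $53,000, so Tier 3 applies.

Tier 3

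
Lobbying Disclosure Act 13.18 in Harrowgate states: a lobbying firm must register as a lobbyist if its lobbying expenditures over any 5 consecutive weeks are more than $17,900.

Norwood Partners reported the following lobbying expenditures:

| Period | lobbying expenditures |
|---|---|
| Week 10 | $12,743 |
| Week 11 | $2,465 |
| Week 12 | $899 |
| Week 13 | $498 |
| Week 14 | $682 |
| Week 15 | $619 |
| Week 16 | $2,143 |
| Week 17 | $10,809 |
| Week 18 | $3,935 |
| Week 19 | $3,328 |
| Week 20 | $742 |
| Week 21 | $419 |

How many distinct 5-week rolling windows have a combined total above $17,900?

Week 10–Week 14: $12,743 + $2,465 + $899 + $498 + $682 = $17,287 (under)
Week 11–Week 15: $2,465 + $899 + $498 + $682 + $619 = $5,163 (under)
Week 12–Week 16: $899 + $498 + $682 + $619 + $2,143 = $4,841 (under)
Week 13–Week 17: $498 + $682 + $619 + $2,143 + $10,809 = $14,751 (under)
Week 14–Week 18: $682 + $619 + $2,143 + $10,809 + $3,935 = $18,188 (over)
Week 15–Week 19: $619 + $2,143 + $10,809 + $3,935 + $3,328 = $20,834 (over)
Week 16–Week 20: $2,143 + $10,809 + $3,935 + $3,328 + $742 = $20,957 (over)
Week 17–Week 21: $10,809 + $3,935 + $3,328 + $742 + $419 = $19,233 (over)
4 windows exceed the threshold.

4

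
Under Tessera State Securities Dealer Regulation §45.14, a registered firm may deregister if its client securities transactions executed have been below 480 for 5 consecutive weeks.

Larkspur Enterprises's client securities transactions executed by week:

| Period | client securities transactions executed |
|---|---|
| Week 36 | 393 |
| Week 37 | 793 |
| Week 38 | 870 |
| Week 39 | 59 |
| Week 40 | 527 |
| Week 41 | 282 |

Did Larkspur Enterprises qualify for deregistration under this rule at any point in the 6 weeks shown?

Weeks below 480: Week 36, Week 39, Week 41.
Longest run of consecutive weeks below the threshold: 1.
1 < 5, so Larkspur Enterprises never became eligible.

No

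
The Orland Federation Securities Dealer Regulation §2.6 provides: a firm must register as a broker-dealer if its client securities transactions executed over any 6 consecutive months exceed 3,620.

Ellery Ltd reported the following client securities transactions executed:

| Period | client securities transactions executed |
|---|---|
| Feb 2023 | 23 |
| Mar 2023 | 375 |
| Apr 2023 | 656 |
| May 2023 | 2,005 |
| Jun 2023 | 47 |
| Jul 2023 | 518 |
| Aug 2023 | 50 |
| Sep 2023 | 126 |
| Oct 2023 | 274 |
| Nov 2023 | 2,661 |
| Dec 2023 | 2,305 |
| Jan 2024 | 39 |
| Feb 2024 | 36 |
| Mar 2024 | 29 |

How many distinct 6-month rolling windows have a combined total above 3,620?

7

Feb 2023–Jul 2023: 23 + 375 + 656 + 2,005 + 47 + 518 = 3,624 (over)
Mar 2023–Aug 2023: 375 + 656 + 2,005 + 47 + 518 + 50 = 3,651 (over)
Apr 2023–Sep 2023: 656 + 2,005 + 47 + 518 + 50 + 126 = 3,402 (under)
May 2023–Oct 2023: 2,005 + 47 + 518 + 50 + 126 + 274 = 3,020 (under)
Jun 2023–Nov 2023: 47 + 518 + 50 + 126 + 274 + 2,661 = 3,676 (over)
Jul 2023–Dec 2023: 518 + 50 + 126 + 274 + 2,661 + 2,305 = 5,934 (over)
Aug 2023–Jan 2024: 50 + 126 + 274 + 2,661 + 2,305 + 39 = 5,455 (over)
Sep 2023–Feb 2024: 126 + 274 + 2,661 + 2,305 + 39 + 36 = 5,441 (over)
Oct 2023–Mar 2024: 274 + 2,661 + 2,305 + 39 + 36 + 29 = 5,344 (over)
7 windows exceed the threshold.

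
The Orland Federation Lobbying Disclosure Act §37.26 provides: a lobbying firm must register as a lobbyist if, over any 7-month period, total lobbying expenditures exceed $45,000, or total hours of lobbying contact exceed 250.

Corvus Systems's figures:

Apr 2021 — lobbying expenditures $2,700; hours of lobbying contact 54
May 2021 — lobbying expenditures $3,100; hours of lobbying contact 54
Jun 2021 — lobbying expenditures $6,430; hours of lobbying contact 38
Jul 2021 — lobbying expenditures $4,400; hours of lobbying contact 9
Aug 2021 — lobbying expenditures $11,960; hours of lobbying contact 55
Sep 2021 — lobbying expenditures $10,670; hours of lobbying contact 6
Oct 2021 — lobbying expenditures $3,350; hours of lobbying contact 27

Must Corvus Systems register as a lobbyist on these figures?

No

Total lobbying expenditures: $2,700 + $3,100 + $6,430 + $4,400 + $11,960 + $10,670 + $3,350 = $42,610 (≤ $45,000).
Total hours of lobbying contact: 54 + 54 + 38 + 9 + 55 + 6 + 27 = 243 (≤ 250).
The test is 'or': neither threshold is exceeded.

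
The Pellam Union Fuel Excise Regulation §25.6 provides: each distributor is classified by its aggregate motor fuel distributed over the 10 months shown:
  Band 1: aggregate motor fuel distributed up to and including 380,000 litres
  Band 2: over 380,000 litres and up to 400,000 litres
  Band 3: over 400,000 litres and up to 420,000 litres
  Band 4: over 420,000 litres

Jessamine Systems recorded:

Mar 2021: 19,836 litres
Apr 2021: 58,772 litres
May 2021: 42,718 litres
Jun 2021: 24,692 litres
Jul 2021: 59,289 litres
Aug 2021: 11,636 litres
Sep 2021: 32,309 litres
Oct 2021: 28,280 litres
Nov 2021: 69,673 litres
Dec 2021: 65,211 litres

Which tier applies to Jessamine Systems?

Aggregate motor fuel distributed: 19,836 litres + 58,772 litres + 42,718 litres + 24,692 litres + 59,289 litres + 11,636 litres + 32,309 litres + 28,280 litres + 69,673 litres + 65,211 litres = 412,416 litres.
400,000 litres < 412,416 litres ≤ 420,000 litres, so Band 3 applies.

Band 3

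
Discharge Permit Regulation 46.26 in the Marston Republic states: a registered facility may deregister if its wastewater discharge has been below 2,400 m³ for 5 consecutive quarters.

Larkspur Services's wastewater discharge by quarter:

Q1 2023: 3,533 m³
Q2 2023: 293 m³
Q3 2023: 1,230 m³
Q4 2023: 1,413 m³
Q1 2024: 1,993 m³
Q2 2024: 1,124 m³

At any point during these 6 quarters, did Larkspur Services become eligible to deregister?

Yes

Quarters below 2,400 m³: Q2 2023, Q3 2023, Q4 2023, Q1 2024, Q2 2024.
Longest run of consecutive quarters below the threshold: 5.
5 ≥ 5, so Larkspur Services became eligible.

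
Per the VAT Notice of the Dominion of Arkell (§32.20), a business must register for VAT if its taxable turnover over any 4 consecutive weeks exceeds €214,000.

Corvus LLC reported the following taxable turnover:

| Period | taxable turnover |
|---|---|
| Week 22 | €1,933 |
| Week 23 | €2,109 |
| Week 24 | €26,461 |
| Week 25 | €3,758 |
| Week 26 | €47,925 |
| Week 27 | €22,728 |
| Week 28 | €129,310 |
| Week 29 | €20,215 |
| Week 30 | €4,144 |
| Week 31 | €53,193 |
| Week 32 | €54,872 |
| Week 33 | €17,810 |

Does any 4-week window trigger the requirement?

Yes

Week 22–Week 25: €1,933 + €2,109 + €26,461 + €3,758 = €34,261 (under)
Week 23–Week 26: €2,109 + €26,461 + €3,758 + €47,925 = €80,253 (under)
Week 24–Week 27: €26,461 + €3,758 + €47,925 + €22,728 = €100,872 (under)
Week 25–Week 28: €3,758 + €47,925 + €22,728 + €129,310 = €203,721 (under)
Week 26–Week 29: €47,925 + €22,728 + €129,310 + €20,215 = €220,178 (over)
Week 27–Week 30: €22,728 + €129,310 + €20,215 + €4,144 = €176,397 (under)
Week 28–Week 31: €129,310 + €20,215 + €4,144 + €53,193 = €206,862 (under)
Week 29–Week 32: €20,215 + €4,144 + €53,193 + €54,872 = €132,424 (under)
Week 30–Week 33: €4,144 + €53,193 + €54,872 + €17,810 = €130,019 (under)
At least one window exceeds €214,000.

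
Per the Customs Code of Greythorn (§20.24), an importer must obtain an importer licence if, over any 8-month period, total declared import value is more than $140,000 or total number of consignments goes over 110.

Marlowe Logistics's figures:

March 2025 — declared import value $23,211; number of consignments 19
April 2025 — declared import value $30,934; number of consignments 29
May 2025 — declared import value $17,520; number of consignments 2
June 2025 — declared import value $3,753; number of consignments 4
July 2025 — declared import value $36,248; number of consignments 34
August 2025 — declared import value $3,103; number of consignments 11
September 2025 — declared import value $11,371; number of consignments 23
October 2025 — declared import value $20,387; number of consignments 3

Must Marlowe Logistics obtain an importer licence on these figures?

Yes

Total declared import value: $23,211 + $30,934 + $17,520 + $3,753 + $36,248 + $3,103 + $11,371 + $20,387 = $146,527 (> $140,000).
Total number of consignments: 19 + 29 + 2 + 4 + 34 + 11 + 23 + 3 = 125 (> 110).
The test is 'or': at least one threshold is exceeded.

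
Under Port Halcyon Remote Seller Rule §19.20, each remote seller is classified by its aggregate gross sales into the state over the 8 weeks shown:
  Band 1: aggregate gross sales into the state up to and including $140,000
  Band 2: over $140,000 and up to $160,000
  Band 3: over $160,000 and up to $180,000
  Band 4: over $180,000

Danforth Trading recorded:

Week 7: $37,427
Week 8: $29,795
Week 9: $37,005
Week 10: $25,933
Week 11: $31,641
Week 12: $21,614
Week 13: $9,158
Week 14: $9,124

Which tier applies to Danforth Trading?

Band 4

Aggregate gross sales into the state: $37,427 + $29,795 + $37,005 + $25,933 + $31,641 + $21,614 + $9,158 + $9,124 = $201,697.
$201,697 > $180,000, so Band 4 applies.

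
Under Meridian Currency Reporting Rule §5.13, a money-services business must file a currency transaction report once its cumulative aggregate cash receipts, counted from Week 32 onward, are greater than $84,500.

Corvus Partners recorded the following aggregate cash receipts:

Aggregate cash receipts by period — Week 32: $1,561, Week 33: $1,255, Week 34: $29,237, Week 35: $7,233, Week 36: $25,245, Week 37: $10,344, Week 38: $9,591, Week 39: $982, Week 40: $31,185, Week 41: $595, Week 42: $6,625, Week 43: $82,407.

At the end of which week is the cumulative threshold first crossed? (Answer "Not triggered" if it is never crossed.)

Through Week 32: $1,561
Through Week 33: $2,816
Through Week 34: $32,053
Through Week 35: $39,286
Through Week 36: $64,531
Through Week 37: $74,875
Through Week 38: $84,466
Through Week 39: $85,448 ← exceeds threshold

Week 39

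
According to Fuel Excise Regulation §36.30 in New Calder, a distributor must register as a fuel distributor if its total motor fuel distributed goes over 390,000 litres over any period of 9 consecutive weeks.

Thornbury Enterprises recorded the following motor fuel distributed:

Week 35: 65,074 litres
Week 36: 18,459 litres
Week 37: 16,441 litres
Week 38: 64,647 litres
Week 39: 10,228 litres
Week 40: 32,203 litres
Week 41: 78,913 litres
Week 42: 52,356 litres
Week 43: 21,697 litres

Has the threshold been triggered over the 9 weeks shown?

Total motor fuel distributed: 65,074 litres + 18,459 litres + 16,441 litres + 64,647 litres + 10,228 litres + 32,203 litres + 78,913 litres + 52,356 litres + 21,697 litres = 360,018 litres.
360,018 litres ≤ 390,000 litres, so the threshold is not exceeded.

No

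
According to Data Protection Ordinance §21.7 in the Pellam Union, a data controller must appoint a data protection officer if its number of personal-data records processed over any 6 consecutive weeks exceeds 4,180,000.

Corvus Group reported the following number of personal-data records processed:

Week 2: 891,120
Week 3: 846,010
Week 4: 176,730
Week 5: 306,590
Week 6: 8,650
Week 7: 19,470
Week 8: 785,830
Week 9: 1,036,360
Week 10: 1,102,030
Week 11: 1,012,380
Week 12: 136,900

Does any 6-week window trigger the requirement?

No

Week 2–Week 7: 891,120 + 846,010 + 176,730 + 306,590 + 8,650 + 19,470 = 2,248,570 (under)
Week 3–Week 8: 846,010 + 176,730 + 306,590 + 8,650 + 19,470 + 785,830 = 2,143,280 (under)
Week 4–Week 9: 176,730 + 306,590 + 8,650 + 19,470 + 785,830 + 1,036,360 = 2,333,630 (under)
Week 5–Week 10: 306,590 + 8,650 + 19,470 + 785,830 + 1,036,360 + 1,102,030 = 3,258,930 (under)
Week 6–Week 11: 8,650 + 19,470 + 785,830 + 1,036,360 + 1,102,030 + 1,012,380 = 3,964,720 (under)
Week 7–Week 12: 19,470 + 785,830 + 1,036,360 + 1,102,030 + 1,012,380 + 136,900 = 4,092,970 (under)
No window exceeds 4,180,000.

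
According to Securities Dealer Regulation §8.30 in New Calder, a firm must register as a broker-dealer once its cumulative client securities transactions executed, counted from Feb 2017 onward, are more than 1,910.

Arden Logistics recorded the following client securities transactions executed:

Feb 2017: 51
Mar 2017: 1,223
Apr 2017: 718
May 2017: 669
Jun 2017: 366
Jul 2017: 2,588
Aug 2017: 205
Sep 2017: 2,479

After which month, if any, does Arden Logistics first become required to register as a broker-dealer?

Apr 2017

Through Feb 2017: 51
Through Mar 2017: 1,274
Through Apr 2017: 1,992 ← exceeds threshold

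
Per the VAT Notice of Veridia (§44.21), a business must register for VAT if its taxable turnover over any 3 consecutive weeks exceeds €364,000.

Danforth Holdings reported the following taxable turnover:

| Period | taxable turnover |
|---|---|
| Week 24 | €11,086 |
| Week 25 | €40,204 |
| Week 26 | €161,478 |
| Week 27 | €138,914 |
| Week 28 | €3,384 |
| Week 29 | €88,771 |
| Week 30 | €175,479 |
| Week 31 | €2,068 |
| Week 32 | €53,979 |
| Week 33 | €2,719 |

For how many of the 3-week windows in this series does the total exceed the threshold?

0

Week 24–Week 26: €11,086 + €40,204 + €161,478 = €212,768 (under)
Week 25–Week 27: €40,204 + €161,478 + €138,914 = €340,596 (under)
Week 26–Week 28: €161,478 + €138,914 + €3,384 = €303,776 (under)
Week 27–Week 29: €138,914 + €3,384 + €88,771 = €231,069 (under)
Week 28–Week 30: €3,384 + €88,771 + €175,479 = €267,634 (under)
Week 29–Week 31: €88,771 + €175,479 + €2,068 = €266,318 (under)
Week 30–Week 32: €175,479 + €2,068 + €53,979 = €231,526 (under)
Week 31–Week 33: €2,068 + €53,979 + €2,719 = €58,766 (under)
0 windows exceed the threshold.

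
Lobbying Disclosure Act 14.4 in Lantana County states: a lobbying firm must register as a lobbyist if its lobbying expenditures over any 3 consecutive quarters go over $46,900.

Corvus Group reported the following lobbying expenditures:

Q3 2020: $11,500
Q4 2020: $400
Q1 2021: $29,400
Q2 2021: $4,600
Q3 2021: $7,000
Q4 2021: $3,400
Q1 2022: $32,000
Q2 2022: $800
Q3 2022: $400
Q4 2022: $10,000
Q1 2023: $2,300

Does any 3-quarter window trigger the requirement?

Q3 2020–Q1 2021: $11,500 + $400 + $29,400 = $41,300 (under)
Q4 2020–Q2 2021: $400 + $29,400 + $4,600 = $34,400 (under)
Q1 2021–Q3 2021: $29,400 + $4,600 + $7,000 = $41,000 (under)
Q2 2021–Q4 2021: $4,600 + $7,000 + $3,400 = $15,000 (under)
Q3 2021–Q1 2022: $7,000 + $3,400 + $32,000 = $42,400 (under)
Q4 2021–Q2 2022: $3,400 + $32,000 + $800 = $36,200 (under)
Q1 2022–Q3 2022: $32,000 + $800 + $400 = $33,200 (under)
Q2 2022–Q4 2022: $800 + $400 + $10,000 = $11,200 (under)
Q3 2022–Q1 2023: $400 + $10,000 + $2,300 = $12,700 (under)
No window exceeds $46,900.

No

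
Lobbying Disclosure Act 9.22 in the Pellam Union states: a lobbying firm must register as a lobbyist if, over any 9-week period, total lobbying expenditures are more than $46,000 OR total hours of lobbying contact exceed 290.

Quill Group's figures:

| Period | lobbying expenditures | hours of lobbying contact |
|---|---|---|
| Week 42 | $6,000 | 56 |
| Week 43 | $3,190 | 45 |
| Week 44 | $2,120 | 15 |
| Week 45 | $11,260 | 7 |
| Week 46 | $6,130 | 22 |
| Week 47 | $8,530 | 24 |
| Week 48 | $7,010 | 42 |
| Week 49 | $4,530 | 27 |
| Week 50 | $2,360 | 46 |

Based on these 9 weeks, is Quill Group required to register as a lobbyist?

Yes

Total lobbying expenditures: $6,000 + $3,190 + $2,120 + $11,260 + $6,130 + $8,530 + $7,010 + $4,530 + $2,360 = $51,130 (> $46,000).
Total hours of lobbying contact: 56 + 45 + 15 + 7 + 22 + 24 + 42 + 27 + 46 = 284 (≤ 290).
The test is 'or': at least one threshold is exceeded.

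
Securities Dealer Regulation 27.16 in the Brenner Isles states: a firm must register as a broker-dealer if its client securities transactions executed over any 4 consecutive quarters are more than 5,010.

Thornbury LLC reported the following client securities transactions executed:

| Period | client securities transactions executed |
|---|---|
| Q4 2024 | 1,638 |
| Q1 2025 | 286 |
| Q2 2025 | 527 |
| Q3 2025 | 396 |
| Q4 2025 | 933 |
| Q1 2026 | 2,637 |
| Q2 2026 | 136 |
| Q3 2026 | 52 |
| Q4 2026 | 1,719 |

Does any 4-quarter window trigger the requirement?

Q4 2024–Q3 2025: 1,638 + 286 + 527 + 396 = 2,847 (under)
Q1 2025–Q4 2025: 286 + 527 + 396 + 933 = 2,142 (under)
Q2 2025–Q1 2026: 527 + 396 + 933 + 2,637 = 4,493 (under)
Q3 2025–Q2 2026: 396 + 933 + 2,637 + 136 = 4,102 (under)
Q4 2025–Q3 2026: 933 + 2,637 + 136 + 52 = 3,758 (under)
Q1 2026–Q4 2026: 2,637 + 136 + 52 + 1,719 = 4,544 (under)
No window exceeds 5,010.

No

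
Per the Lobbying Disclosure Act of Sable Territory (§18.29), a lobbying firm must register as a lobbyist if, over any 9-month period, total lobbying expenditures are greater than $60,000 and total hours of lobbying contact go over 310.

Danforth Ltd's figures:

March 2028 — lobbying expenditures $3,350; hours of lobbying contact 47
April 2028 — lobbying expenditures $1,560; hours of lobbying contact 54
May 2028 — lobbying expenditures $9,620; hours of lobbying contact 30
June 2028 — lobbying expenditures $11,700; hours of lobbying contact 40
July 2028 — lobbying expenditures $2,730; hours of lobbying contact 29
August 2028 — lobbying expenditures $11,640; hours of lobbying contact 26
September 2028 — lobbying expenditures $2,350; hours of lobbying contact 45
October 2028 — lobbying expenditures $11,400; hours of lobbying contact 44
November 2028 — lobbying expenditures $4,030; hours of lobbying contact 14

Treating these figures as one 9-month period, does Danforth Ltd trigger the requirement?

No

Total lobbying expenditures: $3,350 + $1,560 + $9,620 + $11,700 + $2,730 + $11,640 + $2,350 + $11,400 + $4,030 = $58,380 (≤ $60,000).
Total hours of lobbying contact: 47 + 54 + 30 + 40 + 29 + 26 + 45 + 44 + 14 = 329 (> 310).
The test is 'and': the rule requires both, and at least one is not exceeded.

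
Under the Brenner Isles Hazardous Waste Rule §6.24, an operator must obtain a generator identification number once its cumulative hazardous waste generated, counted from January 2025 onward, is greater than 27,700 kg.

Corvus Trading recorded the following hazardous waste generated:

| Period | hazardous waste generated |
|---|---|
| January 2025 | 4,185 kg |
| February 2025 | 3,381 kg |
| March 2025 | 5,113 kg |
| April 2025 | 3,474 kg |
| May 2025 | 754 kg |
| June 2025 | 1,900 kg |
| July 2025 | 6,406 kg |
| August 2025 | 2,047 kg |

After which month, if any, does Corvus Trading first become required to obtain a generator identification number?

Not triggered

Through January 2025: 4,185 kg
Through February 2025: 7,566 kg
Through March 2025: 12,679 kg
Through April 2025: 16,153 kg
Through May 2025: 16,907 kg
Through June 2025: 18,807 kg
Through July 2025: 25,213 kg
Through August 2025: 27,260 kg
Final cumulative total 27,260 kg ≤ 27,700 kg; the threshold is never exceeded.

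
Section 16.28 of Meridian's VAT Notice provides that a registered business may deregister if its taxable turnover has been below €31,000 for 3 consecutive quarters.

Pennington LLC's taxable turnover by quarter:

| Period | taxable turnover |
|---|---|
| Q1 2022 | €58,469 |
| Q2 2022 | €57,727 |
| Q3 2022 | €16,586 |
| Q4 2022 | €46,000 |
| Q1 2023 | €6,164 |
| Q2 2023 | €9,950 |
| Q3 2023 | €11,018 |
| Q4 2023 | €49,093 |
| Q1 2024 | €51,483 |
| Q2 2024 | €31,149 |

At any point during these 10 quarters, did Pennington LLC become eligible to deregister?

Yes

Quarters below €31,000: Q3 2022, Q1 2023, Q2 2023, Q3 2023.
Longest run of consecutive quarters below the threshold: 3.
3 ≥ 3, so Pennington LLC became eligible.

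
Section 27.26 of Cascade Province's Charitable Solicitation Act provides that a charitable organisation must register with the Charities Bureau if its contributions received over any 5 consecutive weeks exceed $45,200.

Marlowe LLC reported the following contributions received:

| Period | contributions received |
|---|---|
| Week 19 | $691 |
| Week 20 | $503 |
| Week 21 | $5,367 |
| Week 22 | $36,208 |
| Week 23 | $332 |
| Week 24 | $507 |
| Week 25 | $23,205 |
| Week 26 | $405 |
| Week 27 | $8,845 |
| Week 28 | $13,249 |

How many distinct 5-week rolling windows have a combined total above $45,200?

3

Week 19–Week 23: $691 + $503 + $5,367 + $36,208 + $332 = $43,101 (under)
Week 20–Week 24: $503 + $5,367 + $36,208 + $332 + $507 = $42,917 (under)
Week 21–Week 25: $5,367 + $36,208 + $332 + $507 + $23,205 = $65,619 (over)
Week 22–Week 26: $36,208 + $332 + $507 + $23,205 + $405 = $60,657 (over)
Week 23–Week 27: $332 + $507 + $23,205 + $405 + $8,845 = $33,294 (under)
Week 24–Week 28: $507 + $23,205 + $405 + $8,845 + $13,249 = $46,211 (over)
3 windows exceed the threshold.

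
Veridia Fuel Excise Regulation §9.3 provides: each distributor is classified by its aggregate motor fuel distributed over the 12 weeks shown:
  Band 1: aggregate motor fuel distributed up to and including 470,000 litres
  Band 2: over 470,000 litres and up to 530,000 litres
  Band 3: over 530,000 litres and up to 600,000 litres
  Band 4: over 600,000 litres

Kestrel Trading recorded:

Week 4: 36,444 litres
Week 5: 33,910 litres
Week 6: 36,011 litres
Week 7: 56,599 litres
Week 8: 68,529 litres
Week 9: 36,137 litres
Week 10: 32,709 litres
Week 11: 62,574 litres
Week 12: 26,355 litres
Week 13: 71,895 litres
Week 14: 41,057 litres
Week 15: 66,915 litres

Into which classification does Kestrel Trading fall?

Band 3

Aggregate motor fuel distributed: 36,444 litres + 33,910 litres + 36,011 litres + 56,599 litres + 68,529 litres + 36,137 litres + 32,709 litres + 62,574 litres + 26,355 litres + 71,895 litres + 41,057 litres + 66,915 litres = 569,135 litres.
530,000 litres < 569,135 litres ≤ 600,000 litres, so Band 3 applies.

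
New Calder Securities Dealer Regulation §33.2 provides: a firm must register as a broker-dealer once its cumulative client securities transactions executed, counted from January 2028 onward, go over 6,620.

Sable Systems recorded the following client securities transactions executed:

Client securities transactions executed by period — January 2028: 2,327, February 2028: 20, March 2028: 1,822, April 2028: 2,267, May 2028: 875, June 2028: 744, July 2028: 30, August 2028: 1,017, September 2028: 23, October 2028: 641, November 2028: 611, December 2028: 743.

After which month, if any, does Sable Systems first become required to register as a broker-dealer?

Through January 2028: 2,327
Through February 2028: 2,347
Through March 2028: 4,169
Through April 2028: 6,436
Through May 2028: 7,311 ← exceeds threshold

May 2028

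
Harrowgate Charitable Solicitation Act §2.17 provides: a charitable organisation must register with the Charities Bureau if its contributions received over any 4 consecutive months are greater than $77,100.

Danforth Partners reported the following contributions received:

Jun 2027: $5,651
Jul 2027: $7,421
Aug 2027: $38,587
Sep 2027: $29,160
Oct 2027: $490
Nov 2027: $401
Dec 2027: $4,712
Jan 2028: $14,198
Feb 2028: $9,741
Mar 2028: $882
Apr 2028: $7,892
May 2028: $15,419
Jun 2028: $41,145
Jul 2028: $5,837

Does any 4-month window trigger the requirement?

Yes

Jun 2027–Sep 2027: $5,651 + $7,421 + $38,587 + $29,160 = $80,819 (over)
Jul 2027–Oct 2027: $7,421 + $38,587 + $29,160 + $490 = $75,658 (under)
Aug 2027–Nov 2027: $38,587 + $29,160 + $490 + $401 = $68,638 (under)
Sep 2027–Dec 2027: $29,160 + $490 + $401 + $4,712 = $34,763 (under)
Oct 2027–Jan 2028: $490 + $401 + $4,712 + $14,198 = $19,801 (under)
Nov 2027–Feb 2028: $401 + $4,712 + $14,198 + $9,741 = $29,052 (under)
Dec 2027–Mar 2028: $4,712 + $14,198 + $9,741 + $882 = $29,533 (under)
Jan 2028–Apr 2028: $14,198 + $9,741 + $882 + $7,892 = $32,713 (under)
Feb 2028–May 2028: $9,741 + $882 + $7,892 + $15,419 = $33,934 (under)
Mar 2028–Jun 2028: $882 + $7,892 + $15,419 + $41,145 = $65,338 (under)
Apr 2028–Jul 2028: $7,892 + $15,419 + $41,145 + $5,837 = $70,293 (under)
At least one window exceeds $77,100.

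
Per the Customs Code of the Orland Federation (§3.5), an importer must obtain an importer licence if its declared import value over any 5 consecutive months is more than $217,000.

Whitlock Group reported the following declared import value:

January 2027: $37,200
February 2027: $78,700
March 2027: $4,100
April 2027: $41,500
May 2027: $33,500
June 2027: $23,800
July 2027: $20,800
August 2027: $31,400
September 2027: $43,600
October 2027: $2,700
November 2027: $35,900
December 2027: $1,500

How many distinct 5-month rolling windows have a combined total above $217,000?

January 2027–May 2027: $37,200 + $78,700 + $4,100 + $41,500 + $33,500 = $195,000 (under)
February 2027–June 2027: $78,700 + $4,100 + $41,500 + $33,500 + $23,800 = $181,600 (under)
March 2027–July 2027: $4,100 + $41,500 + $33,500 + $23,800 + $20,800 = $123,700 (under)
April 2027–August 2027: $41,500 + $33,500 + $23,800 + $20,800 + $31,400 = $151,000 (under)
May 2027–September 2027: $33,500 + $23,800 + $20,800 + $31,400 + $43,600 = $153,100 (under)
June 2027–October 2027: $23,800 + $20,800 + $31,400 + $43,600 + $2,700 = $122,300 (under)
July 2027–November 2027: $20,800 + $31,400 + $43,600 + $2,700 + $35,900 = $134,400 (under)
August 2027–December 2027: $31,400 + $43,600 + $2,700 + $35,900 + $1,500 = $115,100 (under)
0 windows exceed the threshold.

0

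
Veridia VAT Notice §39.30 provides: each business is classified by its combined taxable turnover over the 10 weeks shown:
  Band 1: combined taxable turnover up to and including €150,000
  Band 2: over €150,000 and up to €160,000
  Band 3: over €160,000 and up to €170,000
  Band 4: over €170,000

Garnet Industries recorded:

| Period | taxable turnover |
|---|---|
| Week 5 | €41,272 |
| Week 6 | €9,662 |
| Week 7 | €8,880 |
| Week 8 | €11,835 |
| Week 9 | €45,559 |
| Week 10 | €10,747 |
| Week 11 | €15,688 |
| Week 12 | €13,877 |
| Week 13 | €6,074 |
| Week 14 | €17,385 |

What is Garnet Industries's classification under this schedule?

Combined taxable turnover: €41,272 + €9,662 + €8,880 + €11,835 + €45,559 + €10,747 + €15,688 + €13,877 + €6,074 + €17,385 = €180,979.
€180,979 > €170,000, so Band 4 applies.

Band 4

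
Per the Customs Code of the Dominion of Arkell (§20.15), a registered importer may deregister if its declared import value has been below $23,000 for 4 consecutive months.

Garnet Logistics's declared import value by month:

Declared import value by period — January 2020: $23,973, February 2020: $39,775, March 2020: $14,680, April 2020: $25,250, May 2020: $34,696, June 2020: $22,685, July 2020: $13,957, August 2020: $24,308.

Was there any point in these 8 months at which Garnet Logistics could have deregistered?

No

Months below $23,000: March 2020, June 2020, July 2020.
Longest run of consecutive months below the threshold: 2.
2 < 4, so Garnet Logistics never became eligible.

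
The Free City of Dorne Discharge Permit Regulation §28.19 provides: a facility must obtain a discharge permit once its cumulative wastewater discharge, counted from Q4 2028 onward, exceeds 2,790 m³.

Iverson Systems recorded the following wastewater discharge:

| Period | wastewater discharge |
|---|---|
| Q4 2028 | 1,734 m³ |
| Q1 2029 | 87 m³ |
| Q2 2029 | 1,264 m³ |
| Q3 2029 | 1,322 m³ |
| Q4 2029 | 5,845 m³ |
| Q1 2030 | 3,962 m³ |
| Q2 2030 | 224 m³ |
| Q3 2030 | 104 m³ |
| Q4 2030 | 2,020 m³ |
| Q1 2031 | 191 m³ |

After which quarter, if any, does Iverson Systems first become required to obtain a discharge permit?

Through Q4 2028: 1,734 m³
Through Q1 2029: 1,821 m³
Through Q2 2029: 3,085 m³ ← exceeds threshold

Q2 2029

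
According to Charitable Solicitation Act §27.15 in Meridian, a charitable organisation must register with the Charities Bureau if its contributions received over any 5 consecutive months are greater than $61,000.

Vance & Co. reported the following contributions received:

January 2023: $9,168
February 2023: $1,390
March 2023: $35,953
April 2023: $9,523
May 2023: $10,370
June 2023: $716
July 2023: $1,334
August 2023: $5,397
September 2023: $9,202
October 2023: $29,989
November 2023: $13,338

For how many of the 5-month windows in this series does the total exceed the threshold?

January 2023–May 2023: $9,168 + $1,390 + $35,953 + $9,523 + $10,370 = $66,404 (over)
February 2023–June 2023: $1,390 + $35,953 + $9,523 + $10,370 + $716 = $57,952 (under)
March 2023–July 2023: $35,953 + $9,523 + $10,370 + $716 + $1,334 = $57,896 (under)
April 2023–August 2023: $9,523 + $10,370 + $716 + $1,334 + $5,397 = $27,340 (under)
May 2023–September 2023: $10,370 + $716 + $1,334 + $5,397 + $9,202 = $27,019 (under)
June 2023–October 2023: $716 + $1,334 + $5,397 + $9,202 + $29,989 = $46,638 (under)
July 2023–November 2023: $1,334 + $5,397 + $9,202 + $29,989 + $13,338 = $59,260 (under)
1 window exceeds the threshold.

1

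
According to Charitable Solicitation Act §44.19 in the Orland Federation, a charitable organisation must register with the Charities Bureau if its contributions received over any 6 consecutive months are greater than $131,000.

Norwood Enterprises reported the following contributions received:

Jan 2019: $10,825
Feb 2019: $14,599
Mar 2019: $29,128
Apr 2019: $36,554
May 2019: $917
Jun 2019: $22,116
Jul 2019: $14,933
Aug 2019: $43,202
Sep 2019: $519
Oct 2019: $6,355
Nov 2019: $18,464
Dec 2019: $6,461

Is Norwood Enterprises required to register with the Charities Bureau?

Yes

Jan 2019–Jun 2019: $10,825 + $14,599 + $29,128 + $36,554 + $917 + $22,116 = $114,139 (under)
Feb 2019–Jul 2019: $14,599 + $29,128 + $36,554 + $917 + $22,116 + $14,933 = $118,247 (under)
Mar 2019–Aug 2019: $29,128 + $36,554 + $917 + $22,116 + $14,933 + $43,202 = $146,850 (over)
Apr 2019–Sep 2019: $36,554 + $917 + $22,116 + $14,933 + $43,202 + $519 = $118,241 (under)
May 2019–Oct 2019: $917 + $22,116 + $14,933 + $43,202 + $519 + $6,355 = $88,042 (under)
Jun 2019–Nov 2019: $22,116 + $14,933 + $43,202 + $519 + $6,355 + $18,464 = $105,589 (under)
Jul 2019–Dec 2019: $14,933 + $43,202 + $519 + $6,355 + $18,464 + $6,461 = $89,934 (under)
At least one window exceeds $131,000.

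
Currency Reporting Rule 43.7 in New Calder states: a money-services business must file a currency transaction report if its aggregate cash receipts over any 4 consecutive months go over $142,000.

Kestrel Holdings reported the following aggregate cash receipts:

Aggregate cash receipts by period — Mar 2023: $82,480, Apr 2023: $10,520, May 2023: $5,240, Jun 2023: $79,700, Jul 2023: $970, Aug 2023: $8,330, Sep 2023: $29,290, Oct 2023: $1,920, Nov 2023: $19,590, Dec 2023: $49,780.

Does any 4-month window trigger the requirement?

Mar 2023–Jun 2023: $82,480 + $10,520 + $5,240 + $79,700 = $177,940 (over)
Apr 2023–Jul 2023: $10,520 + $5,240 + $79,700 + $970 = $96,430 (under)
May 2023–Aug 2023: $5,240 + $79,700 + $970 + $8,330 = $94,240 (under)
Jun 2023–Sep 2023: $79,700 + $970 + $8,330 + $29,290 = $118,290 (under)
Jul 2023–Oct 2023: $970 + $8,330 + $29,290 + $1,920 = $40,510 (under)
Aug 2023–Nov 2023: $8,330 + $29,290 + $1,920 + $19,590 = $59,130 (under)
Sep 2023–Dec 2023: $29,290 + $1,920 + $19,590 + $49,780 = $100,580 (under)
At least one window exceeds $142,000.

Yes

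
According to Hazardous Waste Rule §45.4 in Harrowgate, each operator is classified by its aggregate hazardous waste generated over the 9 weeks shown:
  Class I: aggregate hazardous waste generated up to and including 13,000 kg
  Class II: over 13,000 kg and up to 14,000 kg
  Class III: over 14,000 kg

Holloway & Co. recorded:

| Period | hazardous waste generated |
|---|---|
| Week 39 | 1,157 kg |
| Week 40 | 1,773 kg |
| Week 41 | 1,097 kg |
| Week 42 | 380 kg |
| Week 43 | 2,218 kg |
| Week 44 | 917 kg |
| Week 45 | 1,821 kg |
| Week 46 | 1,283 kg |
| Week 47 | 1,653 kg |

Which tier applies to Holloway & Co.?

Aggregate hazardous waste generated: 1,157 kg + 1,773 kg + 1,097 kg + 380 kg + 2,218 kg + 917 kg + 1,821 kg + 1,283 kg + 1,653 kg = 12,299 kg.
12,299 kg ≤ 13,000 kg, so Class I applies.

Class I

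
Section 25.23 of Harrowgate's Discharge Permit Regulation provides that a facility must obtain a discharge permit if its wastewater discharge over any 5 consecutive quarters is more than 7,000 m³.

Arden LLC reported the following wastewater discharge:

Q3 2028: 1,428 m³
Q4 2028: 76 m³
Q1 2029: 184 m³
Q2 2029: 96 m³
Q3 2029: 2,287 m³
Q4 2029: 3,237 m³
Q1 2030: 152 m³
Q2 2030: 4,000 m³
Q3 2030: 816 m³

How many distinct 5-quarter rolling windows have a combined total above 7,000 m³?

Q3 2028–Q3 2029: 1,428 m³ + 76 m³ + 184 m³ + 96 m³ + 2,287 m³ = 4,071 m³ (under)
Q4 2028–Q4 2029: 76 m³ + 184 m³ + 96 m³ + 2,287 m³ + 3,237 m³ = 5,880 m³ (under)
Q1 2029–Q1 2030: 184 m³ + 96 m³ + 2,287 m³ + 3,237 m³ + 152 m³ = 5,956 m³ (under)
Q2 2029–Q2 2030: 96 m³ + 2,287 m³ + 3,237 m³ + 152 m³ + 4,000 m³ = 9,772 m³ (over)
Q3 2029–Q3 2030: 2,287 m³ + 3,237 m³ + 152 m³ + 4,000 m³ + 816 m³ = 10,492 m³ (over)
2 windows exceed the threshold.

2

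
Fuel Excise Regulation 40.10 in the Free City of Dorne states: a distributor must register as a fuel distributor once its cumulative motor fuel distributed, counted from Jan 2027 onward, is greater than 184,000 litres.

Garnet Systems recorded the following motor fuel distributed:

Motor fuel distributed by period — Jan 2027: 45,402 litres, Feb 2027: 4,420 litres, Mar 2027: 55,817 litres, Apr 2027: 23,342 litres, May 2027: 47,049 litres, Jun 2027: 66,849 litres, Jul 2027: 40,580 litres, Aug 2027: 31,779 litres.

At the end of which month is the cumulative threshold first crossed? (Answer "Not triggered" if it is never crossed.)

Jun 2027

Through Jan 2027: 45,402 litres
Through Feb 2027: 49,822 litres
Through Mar 2027: 105,639 litres
Through Apr 2027: 128,981 litres
Through May 2027: 176,030 litres
Through Jun 2027: 242,879 litres ← exceeds threshold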